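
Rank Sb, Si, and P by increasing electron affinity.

P, Sb, Si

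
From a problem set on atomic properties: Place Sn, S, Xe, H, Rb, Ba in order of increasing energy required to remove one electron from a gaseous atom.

Rb, Ba, Sn, S, Xe, H

IE₁ increases left→right with effective nuclear charge and decreases top→bottom as the valence shell moves farther out.
Here both period and group differ, so the two effects have to be weighed against each other.
Ba > Rb: the two effects oppose for this pair; the across-period effect wins (503 vs 403 kJ/mol).
Sn > Ba: both effects reinforce here, so Sn is clearly the higher of the two.
S > Sn: relative to Sn, both the across-period and down-group shifts push S's first ionization energy up.
Xe > S: period and group pull opposite ways; the across-period shift dominates (1170 vs 1000 kJ/mol).
H > Xe: the two effects oppose for this pair; the down-group effect wins (1312 vs 1170 kJ/mol).
For reference (kJ/mol): H 1312, S 1000, Rb 403, Sn 709, Xe 1170, Ba 503.
So from lowest to highest: Rb < Ba < Sn < S < Xe < H.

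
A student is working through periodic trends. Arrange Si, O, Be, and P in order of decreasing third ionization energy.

Be > O > Si > P

After 2 electrons have been removed, what remains? Si²⁺ still has 2 valence electrons; O²⁺ still has 4 valence electrons; Be²⁺ is the bare [He] core; P²⁺ still has 3 valence electrons.
Pulling an electron out of a noble-gas core costs far more than removing a remaining valence electron, so Be sits at the high end of IE_3.
Valence configurations: Si²⁺ [Ne]3s², O²⁺ [He]2s²2p², P²⁺ [Ne]3s²3p¹.
P²⁺ loses a lone 3p electron whereas Si²⁺ must break into a filled 3s² pair, so IE_3(Si) > IE_3(P) even though P has the higher nuclear charge.
Tabulated IE_3 (kJ/mol): Si 3232, O 5300, Be 14849, P 2914.
Hence IE_3: P < Si < O < Be.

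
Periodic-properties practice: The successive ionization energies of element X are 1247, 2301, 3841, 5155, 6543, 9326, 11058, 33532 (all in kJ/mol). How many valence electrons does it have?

Look for the largest jump between consecutive ionization energies: IE8/IE7 ≈ 3.0, far larger than any earlier ratio.
That jump marks the point where a core electron is being removed. So the atom has 7 valence electrons.

7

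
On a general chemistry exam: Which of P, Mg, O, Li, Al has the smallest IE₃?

Al

Consider each +2 ion: P²⁺ still has 3 valence electrons; Mg²⁺ is the bare [Ne] core; O²⁺ still has 4 valence electrons; Li²⁺ is already 1 electron into the core; Al²⁺ still has 1 valence electron.
Pulling an electron out of a noble-gas core costs far more than removing a remaining valence electron, so Mg and Li sit at the high end of IE_3.
Valence configurations: P²⁺ [Ne]3s²3p¹, O²⁺ [He]2s²2p², Al²⁺ [Ne]3s¹.
Tabulated IE_3 (kJ/mol): P 2914, Mg 7733, O 5300, Li 11815, Al 2745.
Hence IE_3: Al < P < O < Mg < Li.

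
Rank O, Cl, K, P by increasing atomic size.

O, Cl, P, K

Moving right in a period, electrons are added to the same shell under a stronger nuclear pull, so atoms get smaller; moving down, a new shell is opened and atoms get larger.
These span different periods and groups, so the two trends combine.
Cl > O: the two effects oppose for this pair; the down-group effect wins (99 vs 63 pm).
P > Cl: both are in period 3; the period trend gives P the larger value.
K > P: both effects reinforce here, so K is clearly the larger of the two.
Tabulated atomic radius (pm): O 63, P 111, Cl 99, K 196.
So from smallest to largest: O < Cl < P < K.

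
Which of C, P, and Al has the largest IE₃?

C

IE_3 is the cost of taking one more electron from the +2 cation: C²⁺ still has 2 valence electrons; P²⁺ still has 3 valence electrons; Al²⁺ still has 1 valence electron.
All are still removing valence electrons, so compare the +2 ions as you would atoms: IE_3 generally rises across a period (higher Z_eff) and falls down a group (larger shell), subject to the usual subshell exceptions.
Valence configurations: C²⁺ [He]2s², P²⁺ [Ne]3s²3p¹, Al²⁺ [Ne]3s¹.
Tabulated IE_3 (kJ/mol): C 4620, P 2914, Al 2745.
Hence IE_3: Al < P < C.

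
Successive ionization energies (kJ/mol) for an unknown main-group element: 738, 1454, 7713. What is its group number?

Group 2

Look for the largest jump between consecutive ionization energies: IE3/IE2 ≈ 5.3, far larger than any earlier ratio.
That jump marks the point where a core electron is being removed. So the atom has 2 valence electrons.
A main-group element with 2 valence electrons is in group 2.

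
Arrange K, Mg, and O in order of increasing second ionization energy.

Mg, K, O

The second ionization energy removes an electron from the +1 ion. For each element: K⁺ is the bare [Ar] core; Mg⁺ still has 1 valence electron; O⁺ still has 5 valence electrons.
Usually core removal costs more than valence removal, but here the competition is close: a tightly held n=2 valence electron can cost more to remove than an n=3 core electron, so the actual values have to decide it.
Valence configurations: Mg⁺ [Ne]3s¹, O⁺ [He]2s²2p³.
Approximate IE_2 values (kJ/mol): K 3052, Mg 1451, O 3388.
Hence IE_2: Mg < K < O.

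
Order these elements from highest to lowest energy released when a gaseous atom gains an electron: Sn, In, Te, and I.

I > Te > Sn > In

Electron affinity generally becomes more exothermic across a period toward the halogens and less exothermic down a group.
All lie in period 5, so electron affinity increases left to right.
So from highest to lowest: I > Te > Sn > In.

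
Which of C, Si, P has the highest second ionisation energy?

C

Consider each +1 ion: C⁺ still has 3 valence electrons; Si⁺ still has 3 valence electrons; P⁺ still has 4 valence electrons.
All are still removing valence electrons, so compare the +1 ions as you would atoms: IE_2 generally rises across a period (higher Z_eff) and falls down a group (larger shell), subject to the usual subshell exceptions.
Valence configurations: C⁺ [He]2s²2p¹, Si⁺ [Ne]3s²3p¹, P⁺ [Ne]3s²3p².
Tabulated IE_2 (kJ/mol): C 2353, Si 1577, P 1907.
So the second ionization energies run Si < P < C.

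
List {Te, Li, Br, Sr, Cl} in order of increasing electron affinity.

Sr < Li < Te < Br < Cl

Li is in period 2, group 1; Cl is in period 3, group 17; Br is in period 4, group 17; Sr is in period 5, group 2; Te is in period 5, group 16.
Electron affinity generally becomes more exothermic across a period toward the halogens and less exothermic down a group.
These span different periods and groups, so the two trends combine.
Li > Sr: period and group pull opposite ways; the down-group shift dominates (60 vs 5 kJ/mol).
Te > Li: the two effects oppose for this pair; the across-period effect wins (190 vs 60 kJ/mol).
Br > Te: relative to Te, both the across-period and down-group shifts push Br's electron affinity up.
Cl > Br: Cl sits above Br in group 17, so the down-group effect alone puts Cl higher.
Tabulated electron affinity (kJ/mol): Li 60, Cl 349, Br 325, Sr 5, Te 190.
So from lowest to highest: Sr < Li < Te < Br < Cl.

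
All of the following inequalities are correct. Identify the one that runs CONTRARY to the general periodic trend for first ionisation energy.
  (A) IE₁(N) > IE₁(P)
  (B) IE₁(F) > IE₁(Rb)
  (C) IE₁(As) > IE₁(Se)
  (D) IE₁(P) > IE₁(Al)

The general trend: first ionisation energy increases across a period and decreases down a group.
(A) N (period 2, group 15) vs P (period 3, group 15): the stated order agrees with the simple trend.
(B) F (period 2, group 17) vs Rb (period 5, group 1): the stated order agrees with the simple trend.
(C) As (period 4, group 15) vs Se (period 4, group 16): the stated order contradicts the simple trend.
(D) P (period 3, group 15) vs Al (period 3, group 13): the stated order agrees with the simple trend.
The exception is (C): Se (4p⁴) ionizes more easily than half-filled As (4p³).

(C)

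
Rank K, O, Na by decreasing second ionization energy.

Na > O > K

IE_2 is the cost of taking one more electron from the +1 cation: K⁺ is the bare [Ar] core; O⁺ still has 5 valence electrons; Na⁺ is the bare [Ne] core.
Usually core removal costs more than valence removal, but here the competition is close: a tightly held n=2 valence electron can cost more to remove than an n=3 core electron, so the actual values have to decide it.
Tabulated IE_2 (kJ/mol): K 3052, O 3388, Na 4562.
So the second ionization energies run K < O < Na.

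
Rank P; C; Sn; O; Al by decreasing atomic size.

C is in period 2, group 14; O is in period 2, group 16; Al is in period 3, group 13; P is in period 3, group 15; Sn is in period 5, group 14.
Moving right in a period, electrons are added to the same shell under a stronger nuclear pull, so atoms get smaller; moving down, a new shell is opened and atoms get larger.
These span different periods and groups, so the two trends combine.
C > O: C lies to the left of O in period 2, so the across-period effect alone puts C larger.
P > C: period and group pull opposite ways; the down-group shift dominates (111 vs 75 pm).
Al > P: both are in period 3; the period trend gives Al the larger value.
Sn > Al: period and group pull opposite ways; the down-group shift dominates (140 vs 126 pm).
Approximate values (pm): C 75, O 63, Al 126, P 111, Sn 140.
So from largest to smallest: Sn > Al > P > C > O.

Sn > Al > P > C > O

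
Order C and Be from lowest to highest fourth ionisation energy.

C, Be

IE_4 is the cost of taking one more electron from the +3 cation: C³⁺ still has 1 valence electron; Be³⁺ is already 1 electron into the core.
Pulling an electron out of a noble-gas core costs far more than removing a remaining valence electron, so Be sits at the high end of IE_4.
Approximate IE_4 values (kJ/mol): C 6223, Be 21007.
Hence IE_4: C < Be.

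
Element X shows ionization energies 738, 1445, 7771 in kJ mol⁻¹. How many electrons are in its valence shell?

2

Look for the largest jump between consecutive ionization energies: IE3/IE2 ≈ 5.4, far larger than any earlier ratio.
That jump marks the point where a core electron is being removed. So the atom has 2 valence electrons.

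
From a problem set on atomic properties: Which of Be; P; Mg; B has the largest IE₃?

IE_3 is the cost of taking one more electron from the +2 cation: Be²⁺ is the bare [He] core; P²⁺ still has 3 valence electrons; Mg²⁺ is the bare [Ne] core; B²⁺ still has 1 valence electron.
Breaking into a closed-shell core is much more expensive than removing a leftover valence electron — Mg and Be have the largest IE_3 here.
Valence configurations: P²⁺ [Ne]3s²3p¹, B²⁺ [He]2s¹.
Tabulated IE_3 (kJ/mol): Be 14849, P 2914, Mg 7733, B 3660.
Putting it together, IE_3: P < B < Mg < Be.

Be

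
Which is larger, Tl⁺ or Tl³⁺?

Both ions have Z = 81 protons, but Tl³⁺ has lost more electrons, so its remaining electrons feel a larger effective nuclear charge per electron and are pulled in more tightly.
Higher positive charge → smaller ion, so Tl⁺ > Tl³⁺.

Tl⁺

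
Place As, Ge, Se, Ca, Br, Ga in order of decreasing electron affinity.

Ca is in period 4, group 2; Ga is in period 4, group 13; Ge is in period 4, group 14; As is in period 4, group 15; Se is in period 4, group 16; Br is in period 4, group 17.
Electron affinity generally becomes more exothermic across a period toward the halogens and less exothermic down a group.
All lie in period 4; the across-period trend (electron affinity increases left to right) applies, with the exception below.
Note the exception: Ge has a higher electron affinity than As, contrary to the simple trend — adding an electron to As's half-filled 4p³ is unfavourable, so Ge (4p²) has the more exothermic EA.
Approximate values (kJ/mol): Ca 2, Ga 29, Ge 119, As 78, Se 195, Br 325.
So from highest to lowest: Br > Se > Ge > As > Ga > Ca.

Br > Se > Ge > As > Ga > Ca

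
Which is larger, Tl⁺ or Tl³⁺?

Tl⁺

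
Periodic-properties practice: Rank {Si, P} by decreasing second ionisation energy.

After 1 electron has been removed, what remains? Si⁺ still has 3 valence electrons; P⁺ still has 4 valence electrons.
All are still removing valence electrons, so compare the +1 ions as you would atoms: IE_2 generally rises across a period (higher Z_eff) and falls down a group (larger shell), subject to the usual subshell exceptions.
Valence configurations: Si⁺ [Ne]3s²3p¹, P⁺ [Ne]3s²3p².
Tabulated IE_2 (kJ/mol): Si 1577, P 1907.
Overall IE_2 order: Si < P.

P > Si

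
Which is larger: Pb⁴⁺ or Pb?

Pb

Forming Pb⁴⁺ removes 4 electrons from Pb. Fewer electrons for the same nuclear charge means less shielding and a higher Z_eff on the remaining electrons.
A cation is smaller than its parent atom: Pb⁴⁺ < Pb.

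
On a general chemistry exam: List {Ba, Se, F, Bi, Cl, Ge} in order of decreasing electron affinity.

Cl, F, Se, Ge, Bi, Ba

F is in period 2, group 17; Cl is in period 3, group 17; Ge is in period 4, group 14; Se is in period 4, group 16; Ba is in period 6, group 2; Bi is in period 6, group 15.
Adding an electron releases more energy for atoms nearer the top right (short of the noble gases).
Here both period and group differ, so the two effects have to be weighed against each other.
Bi > Ba: Bi lies to the right of Ba in period 6, so the across-period effect alone puts Bi higher.
Ge > Bi: the two effects oppose for this pair; the down-group effect wins (119 vs 91 kJ/mol).
Se > Ge: Se lies to the right of Ge in period 4, so the across-period effect alone puts Se higher.
F > Se: relative to Se, both the across-period and down-group shifts push F's electron affinity up.
Cl > F: this pair runs against the simple trend — see the exception note.
Note the exception: Cl has a higher electron affinity than F, contrary to the simple trend — F's small 2p subshell makes the incoming electron feel strong e⁻–e⁻ repulsion, so Cl actually releases more energy on gaining an electron.
Approximate values (kJ/mol): F 328, Cl 349, Ge 119, Se 195, Ba 14, Bi 91.
So from highest to lowest: Cl > F > Se > Ge > Bi > Ba.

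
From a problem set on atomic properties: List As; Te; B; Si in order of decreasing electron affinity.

Te, Si, As, B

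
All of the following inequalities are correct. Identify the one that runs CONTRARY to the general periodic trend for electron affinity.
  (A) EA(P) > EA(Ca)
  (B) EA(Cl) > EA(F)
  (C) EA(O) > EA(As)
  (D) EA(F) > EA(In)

(B)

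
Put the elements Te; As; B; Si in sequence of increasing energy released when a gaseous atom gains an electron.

B < As < Si < Te

B is in period 2, group 13; Si is in period 3, group 14; As is in period 4, group 15; Te is in period 5, group 16.
EA tends to increase across a period and decrease down a group, though the pattern is less regular than for IE or radius.
A diagonal step moves right (one effect) and down (the opposite effect) at once.
As > B: period and group pull opposite ways; the across-period shift dominates (78 vs 27 kJ/mol).
Si > As: period and group pull opposite ways; the down-group shift dominates (134 vs 78 kJ/mol).
Te > Si: the two effects oppose for this pair; the across-period effect wins (190 vs 134 kJ/mol).
Approximate values (kJ/mol): B 27, Si 134, As 78, Te 190.
So from lowest to highest: B < As < Si < Te.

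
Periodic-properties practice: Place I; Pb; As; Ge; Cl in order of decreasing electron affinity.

Cl > I > Ge > As > Pb

Electron affinity generally becomes more exothermic across a period toward the halogens and less exothermic down a group.
These span different periods and groups, so the two trends combine.
As > Pb: relative to Pb, both the across-period and down-group shifts push As's electron affinity up.
Ge > As: this pair runs against the simple trend — see the exception note.
I > Ge: period and group pull opposite ways; the across-period shift dominates (295 vs 119 kJ/mol).
Cl > I: they share group 17; the group trend gives Cl the larger value.
Note the exception: Ge has a higher electron affinity than As, contrary to the simple trend — adding an electron to As's half-filled 4p³ is unfavourable, so Ge (4p²) has the more exothermic EA.
Approximate values (kJ/mol): Cl 349, Ge 119, As 78, I 295, Pb 35.
So from highest to lowest: Cl > I > Ge > As > Pb.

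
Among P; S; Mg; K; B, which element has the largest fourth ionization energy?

B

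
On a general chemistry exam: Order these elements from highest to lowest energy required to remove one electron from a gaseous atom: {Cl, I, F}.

F is in period 2, group 17; Cl is in period 3, group 17; I is in period 5, group 17.
First ionization energy rises across a period (greater Z_eff holds electrons more tightly) and falls down a group (valence electrons are farther from the nucleus).
All are in group 17, so first ionization energy increases up the group.
So from highest to lowest: F > Cl > I.

F > Cl > I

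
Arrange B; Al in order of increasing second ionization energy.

After 1 electron has been removed, what remains? B⁺ still has 2 valence electrons; Al⁺ still has 2 valence electrons.
All are still removing valence electrons, so compare the +1 ions as you would atoms: IE_2 generally rises across a period (higher Z_eff) and falls down a group (larger shell), subject to the usual subshell exceptions.
Valence configurations: B⁺ [He]2s², Al⁺ [Ne]3s².
Approximate IE_2 values (kJ/mol): B 2427, Al 1817.
Overall IE_2 order: Al < B.

Al < B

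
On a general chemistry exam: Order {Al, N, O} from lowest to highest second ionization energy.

Al, N, O

After 1 electron has been removed, what remains? Al⁺ still has 2 valence electrons; N⁺ still has 4 valence electrons; O⁺ still has 5 valence electrons.
All are still removing valence electrons, so compare the +1 ions as you would atoms: IE_2 generally rises across a period (higher Z_eff) and falls down a group (larger shell), subject to the usual subshell exceptions.
Valence configurations: Al⁺ [Ne]3s², N⁺ [He]2s²2p², O⁺ [He]2s²2p³.
Tabulated IE_2 (kJ/mol): Al 1817, N 2856, O 3388.
Hence IE_2: Al < N < O.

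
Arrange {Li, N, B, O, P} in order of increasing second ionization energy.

P, B, N, O, Li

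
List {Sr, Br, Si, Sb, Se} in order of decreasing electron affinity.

Electron affinity generally becomes more exothermic across a period toward the halogens and less exothermic down a group.
These span different periods and groups, so the two trends combine.
Sb > Sr: Sb lies to the right of Sr in period 5, so the across-period effect alone puts Sb higher.
Si > Sb: period and group pull opposite ways; the down-group shift dominates (134 vs 103 kJ/mol).
Se > Si: the two effects oppose for this pair; the across-period effect wins (195 vs 134 kJ/mol).
Br > Se: Br lies to the right of Se in period 4, so the across-period effect alone puts Br higher.
For reference (kJ/mol): Si 134, Se 195, Br 325, Sr 5, Sb 103.
So from highest to lowest: Br > Se > Si > Sb > Sr.

Br > Se > Si > Sb > Sr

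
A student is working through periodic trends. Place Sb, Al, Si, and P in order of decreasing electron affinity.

Si > Sb > P > Al

Al is in period 3, group 13; Si is in period 3, group 14; P is in period 3, group 15; Sb is in period 5, group 15.
EA tends to increase across a period and decrease down a group, though the pattern is less regular than for IE or radius.
Neither a single period nor a single group — weigh both effects.
P > Al: P lies to the right of Al in period 3, so the across-period effect alone puts P higher.
Sb > P: this pair runs against the simple trend — see the exception note.
Si > Sb: the two effects oppose for this pair; the down-group effect wins (134 vs 103 kJ/mol).
Note the exception: Sb has a higher electron affinity than P, contrary to the simple trend — both are half-filled np³, but the pairing/repulsion penalty for the added electron shrinks as the p orbitals become larger and more diffuse down the group, and for Sb that outweighs the weaker nuclear attraction.
Note the exception: Si has a higher electron affinity than P, contrary to the simple trend — adding an electron to P's half-filled 3p³ is unfavourable, so Si (3p²) has the more exothermic EA.
For reference (kJ/mol): Al 42, Si 134, P 72, Sb 103.
So from highest to lowest: Si > Sb > P > Al.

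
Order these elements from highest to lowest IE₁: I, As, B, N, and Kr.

IE₁ increases left→right with effective nuclear charge and decreases top→bottom as the valence shell moves farther out.
These span different periods and groups, so the two trends combine.
As > B: period and group pull opposite ways; the across-period shift dominates (947 vs 801 kJ/mol).
I > As: the two effects oppose for this pair; the across-period effect wins (1008 vs 947 kJ/mol).
Kr > I: both effects reinforce here, so Kr is clearly the higher of the two.
N > Kr: the two effects oppose for this pair; the down-group effect wins (1402 vs 1351 kJ/mol).
Tabulated first ionization energy (kJ/mol): B 801, N 1402, As 947, Kr 1351, I 1008.
So from highest to lowest: N > Kr > I > As > B.

N, Kr, I, As, B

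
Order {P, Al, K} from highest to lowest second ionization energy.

K > P > Al

IE_2 is the cost of taking one more electron from the +1 cation: P⁺ still has 4 valence electrons; Al⁺ still has 2 valence electrons; K⁺ is the bare [Ar] core.
Core electrons are held far more tightly than valence electrons, so K tops the IE_2 order.
Valence configurations: P⁺ [Ne]3s²3p², Al⁺ [Ne]3s².
Tabulated IE_2 (kJ/mol): P 1907, Al 1817, K 3052.
So the second ionization energies run Al < P < K.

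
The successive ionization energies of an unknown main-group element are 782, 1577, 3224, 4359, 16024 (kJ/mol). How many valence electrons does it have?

4

Look for the largest jump between consecutive ionization energies: IE5/IE4 ≈ 3.7, far larger than any earlier ratio.
That jump marks the point where a core electron is being removed. So the atom has 4 valence electrons.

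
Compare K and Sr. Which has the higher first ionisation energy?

Sr

K is in period 4, group 1; Sr is in period 5, group 2.
First ionization energy rises across a period (greater Z_eff holds electrons more tightly) and falls down a group (valence electrons are farther from the nucleus).
A diagonal step moves right (one effect) and down (the opposite effect) at once.
Sr > K: the two effects oppose for this pair; the across-period effect wins (550 vs 419 kJ/mol).
Approximate values (kJ/mol): K 419, Sr 550.
So Sr has the higher first ionisation energy (Sr > K).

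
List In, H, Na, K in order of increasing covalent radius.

H, In, Na, K

H is in period 1, group 1; Na is in period 3, group 1; K is in period 4, group 1; In is in period 5, group 13.
Radius decreases left→right (rising Z_eff, same n) and increases top→bottom (higher n).
These span different periods and groups, so the two trends combine.
In > H: the two effects oppose for this pair; the down-group effect wins (142 vs 32 pm).
Na > In: period and group pull opposite ways; the across-period shift dominates (155 vs 142 pm).
K > Na: they share group 1; the group trend gives K the larger value.
For reference (pm): H 32, Na 155, K 196, In 142.
So from smallest to largest: H < In < Na < K.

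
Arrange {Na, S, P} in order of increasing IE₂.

After 1 electron has been removed, what remains? Na⁺ is the bare [Ne] core; S⁺ still has 5 valence electrons; P⁺ still has 4 valence electrons.
Core electrons are held far more tightly than valence electrons, so Na tops the IE_2 order.
Valence configurations: S⁺ [Ne]3s²3p³, P⁺ [Ne]3s²3p².
Tabulated IE_2 (kJ/mol): Na 4562, S 2252, P 1907.
Overall IE_2 order: P < S < Na.

P < S < Na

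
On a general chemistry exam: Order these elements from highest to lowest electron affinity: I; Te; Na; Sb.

I > Te > Sb > Na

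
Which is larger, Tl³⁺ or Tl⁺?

Both ions have Z = 81 protons, but Tl³⁺ has lost more electrons, so its remaining electrons feel a larger effective nuclear charge per electron and are pulled in more tightly.
Higher positive charge → smaller ion, so Tl⁺ > Tl³⁺.

Tl⁺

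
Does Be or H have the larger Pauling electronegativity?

H

H is in period 1, group 1; Be is in period 2, group 2.
Electronegativity increases across a period and decreases down a group, tracking effective nuclear charge and atomic size.
These sit on a diagonal, where the across-period and down-group effects partly cancel.
H > Be: period and group pull opposite ways; the down-group shift dominates (2.20 vs 1.57).
Tabulated electronegativity (Pauling): H 2.20, Be 1.57.
So H has the larger Pauling electronegativity (H > Be).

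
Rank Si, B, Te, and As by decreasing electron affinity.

Te, Si, As, B

B is in period 2, group 13; Si is in period 3, group 14; As is in period 4, group 15; Te is in period 5, group 16.
EA tends to increase across a period and decrease down a group, though the pattern is less regular than for IE or radius.
A diagonal step moves right (one effect) and down (the opposite effect) at once.
As > B: the two effects oppose for this pair; the across-period effect wins (78 vs 27 kJ/mol).
Si > As: the two effects oppose for this pair; the down-group effect wins (134 vs 78 kJ/mol).
Te > Si: period and group pull opposite ways; the across-period shift dominates (190 vs 134 kJ/mol).
For reference (kJ/mol): B 27, Si 134, As 78, Te 190.
So from highest to lowest: Te > Si > As > B.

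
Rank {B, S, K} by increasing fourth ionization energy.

S, K, B

Consider each +3 ion: B³⁺ is the bare [He] core; S³⁺ still has 3 valence electrons; K³⁺ is already 2 electrons into the core.
Breaking into a closed-shell core is much more expensive than removing a leftover valence electron — K and B have the largest IE_4 here.
Approximate IE_4 values (kJ/mol): B 25026, S 4556, K 5877.
So the fourth ionization energies run S < K < B.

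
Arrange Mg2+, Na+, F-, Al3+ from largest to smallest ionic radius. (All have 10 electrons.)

F- > Na+ > Mg2+ > Al3+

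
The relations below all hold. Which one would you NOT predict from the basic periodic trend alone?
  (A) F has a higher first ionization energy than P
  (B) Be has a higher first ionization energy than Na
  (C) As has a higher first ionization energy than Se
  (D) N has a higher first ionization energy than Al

The general trend: first ionization energy increases across a period and decreases down a group.
(A) F (period 2, group 17) vs P (period 3, group 15): the stated order agrees with the simple trend.
(B) Be (period 2, group 2) vs Na (period 3, group 1): the stated order agrees with the simple trend.
(C) As (period 4, group 15) vs Se (period 4, group 16): the stated order contradicts the simple trend.
(D) N (period 2, group 15) vs Al (period 3, group 13): the stated order agrees with the simple trend.
The exception is (C): Se (4p⁴) ionizes more easily than half-filled As (4p³).

(C)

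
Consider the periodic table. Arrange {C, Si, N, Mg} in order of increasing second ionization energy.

IE_2 is the cost of taking one more electron from the +1 cation: C⁺ still has 3 valence electrons; Si⁺ still has 3 valence electrons; N⁺ still has 4 valence electrons; Mg⁺ still has 1 valence electron.
All are still removing valence electrons, so compare the +1 ions as you would atoms: IE_2 generally rises across a period (higher Z_eff) and falls down a group (larger shell), subject to the usual subshell exceptions.
Valence configurations: C⁺ [He]2s²2p¹, Si⁺ [Ne]3s²3p¹, N⁺ [He]2s²2p², Mg⁺ [Ne]3s¹.
The numbers (kJ/mol): C 2353, Si 1577, N 2856, Mg 1451.
Putting it together, IE_2: Mg < Si < C < N.

Mg < Si < C < N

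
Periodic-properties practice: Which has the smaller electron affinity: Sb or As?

As

As is in period 4, group 15; Sb is in period 5, group 15.
EA tends to increase across a period and decrease down a group, though the pattern is less regular than for IE or radius.
All are in group 15; the group trend (electron affinity increases up the group) applies, with the exception below.
Note the exception: Sb has a higher electron affinity than As, contrary to the simple trend — both are half-filled np³, but the pairing/repulsion penalty for the added electron shrinks as the p orbitals become larger and more diffuse down the group, and for Sb that outweighs the weaker nuclear attraction.
Approximate values (kJ/mol): As 78, Sb 103.
So As has the smaller electron affinity (As < Sb).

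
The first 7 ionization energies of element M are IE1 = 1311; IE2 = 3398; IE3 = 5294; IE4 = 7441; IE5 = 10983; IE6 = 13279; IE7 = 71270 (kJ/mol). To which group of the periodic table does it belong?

Look for the largest jump between consecutive ionization energies: IE7/IE6 ≈ 5.4, far larger than any earlier ratio.
That jump marks the point where a core electron is being removed. So the atom has 6 valence electrons.
A main-group element with 6 valence electrons is in group 16.

Group 16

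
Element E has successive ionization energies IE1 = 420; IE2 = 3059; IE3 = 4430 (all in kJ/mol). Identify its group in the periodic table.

Group 1

Look for the largest jump between consecutive ionization energies: IE2/IE1 ≈ 7.3, far larger than any earlier ratio.
That jump marks the point where a core electron is being removed. So the atom has 1 valence electron.
A main-group element with 1 valence electron is in group 1.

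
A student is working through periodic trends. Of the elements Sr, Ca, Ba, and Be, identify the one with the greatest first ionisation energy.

Removing the outermost electron gets harder across a period and easier down a group.
All are in group 2, so first ionization energy increases up the group.
The greatest first ionisation energy among these belongs to Be.

Be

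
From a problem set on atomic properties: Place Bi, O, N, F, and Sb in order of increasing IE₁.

Bi < Sb < O < N < F

First ionization energy rises across a period (greater Z_eff holds electrons more tightly) and falls down a group (valence electrons are farther from the nucleus).
Neither a single period nor a single group — weigh both effects.
Sb > Bi: they share group 15; the group trend gives Sb the larger value.
O > Sb: relative to Sb, both the across-period and down-group shifts push O's first ionization energy up.
N > O: this pair runs against the simple trend — see the exception note.
F > N: F lies to the right of N in period 2, so the across-period effect alone puts F higher.
Note the exception: N has a higher first ionization energy than O, contrary to the simple trend — pairing an electron in O's 2p⁴ costs repulsion energy, so O ionizes more easily than half-filled N (2p³).
Tabulated first ionization energy (kJ/mol): N 1402, O 1314, F 1681, Sb 831, Bi 703.
So from lowest to highest: Bi < Sb < O < N < F.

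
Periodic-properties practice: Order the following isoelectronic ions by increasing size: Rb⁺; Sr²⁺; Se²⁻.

Sr²⁺ < Rb⁺ < Se²⁻

All of these have 36 electrons, so size is governed by nuclear charge alone: the more protons, the stronger the pull on the same electron cloud, and the smaller the ion.
Nuclear charges: Sr²⁺ (Z=38), Rb⁺ (Z=37), Se²⁻ (Z=34).
Smallest to largest: Sr²⁺ < Rb⁺ < Se²⁻.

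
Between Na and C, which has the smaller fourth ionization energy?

The fourth ionization energy removes an electron from the +3 ion. For each element: Na³⁺ is already 2 electrons into the core; C³⁺ still has 1 valence electron.
Core electrons are held far more tightly than valence electrons, so Na tops the IE_4 order.
Tabulated IE_4 (kJ/mol): Na 9543, C 6223.
Overall IE_4 order: C < Na.

C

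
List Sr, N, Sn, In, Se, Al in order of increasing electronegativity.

N is in period 2, group 15; Al is in period 3, group 13; Se is in period 4, group 16; Sr is in period 5, group 2; In is in period 5, group 13; Sn is in period 5, group 14.
EN rises left→right (higher Z_eff, smaller atoms) and falls top→bottom (larger, more shielded atoms).
These span different periods and groups, so the two trends combine.
Al > Sr: relative to Sr, both the across-period and down-group shifts push Al's electronegativity up.
In > Al: this pair runs against the simple trend — see the exception note.
Sn > In: both are in period 5; the period trend gives Sn the larger value.
Se > Sn: both effects reinforce here, so Se is clearly the higher of the two.
N > Se: the two effects oppose for this pair; the down-group effect wins (3.04 vs 2.55).
Note the exception: In has a higher electronegativity than Al, contrary to the simple trend — poor shielding by filled d (and f) subshells raises the heavier element's effective nuclear charge more than the simple down-group trend predicts.
Tabulated electronegativity (Pauling): N 3.04, Al 1.61, Se 2.55, Sr 0.95, In 1.78, Sn 1.96.
So from lowest to highest: Sr < Al < In < Sn < Se < N.

Sr < Al < In < Sn < Se < N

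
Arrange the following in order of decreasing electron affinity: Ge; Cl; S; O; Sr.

O is in period 2, group 16; S is in period 3, group 16; Cl is in period 3, group 17; Ge is in period 4, group 14; Sr is in period 5, group 2.
EA tends to increase across a period and decrease down a group, though the pattern is less regular than for IE or radius.
Here both period and group differ, so the two effects have to be weighed against each other.
Ge > Sr: relative to Sr, both the across-period and down-group shifts push Ge's electron affinity up.
O > Ge: both effects reinforce here, so O is clearly the higher of the two.
S > O: this pair runs against the simple trend — see the exception note.
Cl > S: Cl lies to the right of S in period 3, so the across-period effect alone puts Cl higher.
Note the exception: S has a higher electron affinity than O, contrary to the simple trend — the compact 2p subshell of O repels the added electron more than S's larger 3p does.
Tabulated electron affinity (kJ/mol): O 141, S 200, Cl 349, Ge 119, Sr 5.
So from highest to lowest: Cl > S > O > Ge > Sr.

Cl > S > O > Ge > Sr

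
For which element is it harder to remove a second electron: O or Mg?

O

IE_2 is the cost of taking one more electron from the +1 cation: O⁺ still has 5 valence electrons; Mg⁺ still has 1 valence electron.
All are still removing valence electrons, so compare the +1 ions as you would atoms: IE_2 generally rises across a period (higher Z_eff) and falls down a group (larger shell), subject to the usual subshell exceptions.
Valence configurations: O⁺ [He]2s²2p³, Mg⁺ [Ne]3s¹.
Approximate IE_2 values (kJ/mol): O 3388, Mg 1451.
Overall IE_2 order: Mg < O.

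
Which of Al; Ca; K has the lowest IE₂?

Ca

After 1 electron has been removed, what remains? Al⁺ still has 2 valence electrons; Ca⁺ still has 1 valence electron; K⁺ is the bare [Ar] core.
Core electrons are held far more tightly than valence electrons, so K tops the IE_2 order.
Valence configurations: Al⁺ [Ne]3s², Ca⁺ [Ar]4s¹.
Approximate IE_2 values (kJ/mol): Al 1817, Ca 1145, K 3052.
Overall IE_2 order: Ca < Al < K.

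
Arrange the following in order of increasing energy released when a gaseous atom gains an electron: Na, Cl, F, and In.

In, Na, F, Cl

F is in period 2, group 17; Na is in period 3, group 1; Cl is in period 3, group 17; In is in period 5, group 13.
Adding an electron releases more energy for atoms nearer the top right (short of the noble gases).
Neither a single period nor a single group — weigh both effects.
Na > In: the two effects oppose for this pair; the down-group effect wins (53 vs 29 kJ/mol).
F > Na: both effects reinforce here, so F is clearly the higher of the two.
Cl > F: this pair runs against the simple trend — see the exception note.
Note the exception: Cl has a higher electron affinity than F, contrary to the simple trend — F's small 2p subshell makes the incoming electron feel strong e⁻–e⁻ repulsion, so Cl actually releases more energy on gaining an electron.
Tabulated electron affinity (kJ/mol): F 328, Na 53, Cl 349, In 29.
So from lowest to highest: In < Na < F < Cl.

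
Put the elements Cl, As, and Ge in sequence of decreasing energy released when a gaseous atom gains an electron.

Cl > Ge > As

Electron affinity generally becomes more exothermic across a period toward the halogens and less exothermic down a group.
Here both period and group differ, so the two effects have to be weighed against each other.
Ge > As: this pair runs against the simple trend — see the exception note.
Cl > Ge: both effects reinforce here, so Cl is clearly the higher of the two.
Note the exception: Ge has a higher electron affinity than As, contrary to the simple trend — adding an electron to As's half-filled 4p³ is unfavourable, so Ge (4p²) has the more exothermic EA.
Tabulated electron affinity (kJ/mol): Cl 349, Ge 119, As 78.
So from highest to lowest: Cl > Ge > As.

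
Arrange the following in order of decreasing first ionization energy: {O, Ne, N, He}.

He is in period 1, group 18; N is in period 2, group 15; O is in period 2, group 16; Ne is in period 2, group 18.
Removing the outermost electron gets harder across a period and easier down a group.
Neither a single period nor a single group — weigh both effects.
N > O: this pair runs against the simple trend — see the exception note.
Ne > N: both are in period 2; the period trend gives Ne the larger value.
He > Ne: they share group 18; the group trend gives He the larger value.
Note the exception: N has a higher first ionization energy than O, contrary to the simple trend — pairing an electron in O's 2p⁴ costs repulsion energy, so O ionizes more easily than half-filled N (2p³).
Approximate values (kJ/mol): He 2372, N 1402, O 1314, Ne 2081.
So from highest to lowest: He > Ne > N > O.

He > Ne > N > O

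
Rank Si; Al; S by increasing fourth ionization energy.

Consider each +3 ion: Si³⁺ still has 1 valence electron; Al³⁺ is the bare [Ne] core; S³⁺ still has 3 valence electrons.
Core electrons are held far more tightly than valence electrons, so Al tops the IE_4 order.
Valence configurations: Si³⁺ [Ne]3s¹, S³⁺ [Ne]3s²3p¹.
Tabulated IE_4 (kJ/mol): Si 4356, Al 11577, S 4556.
So the fourth ionization energies run Si < S < Al.

Si < S < Al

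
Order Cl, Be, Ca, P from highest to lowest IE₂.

After 1 electron has been removed, what remains? Cl⁺ still has 6 valence electrons; Be⁺ still has 1 valence electron; Ca⁺ still has 1 valence electron; P⁺ still has 4 valence electrons.
All are still removing valence electrons, so compare the +1 ions as you would atoms: IE_2 generally rises across a period (higher Z_eff) and falls down a group (larger shell), subject to the usual subshell exceptions.
Valence configurations: Cl⁺ [Ne]3s²3p⁴, Be⁺ [He]2s¹, Ca⁺ [Ar]4s¹, P⁺ [Ne]3s²3p².
The numbers (kJ/mol): Cl 2298, Be 1757, Ca 1145, P 1907.
Hence IE_2: Ca < Be < P < Cl.

Cl > P > Be > Ca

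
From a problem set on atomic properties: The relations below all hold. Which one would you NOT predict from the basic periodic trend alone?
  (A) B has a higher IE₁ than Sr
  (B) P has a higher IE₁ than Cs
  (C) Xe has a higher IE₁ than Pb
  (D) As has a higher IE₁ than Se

(D)

The general trend: IE₁ increases across a period and decreases down a group.
(A) B (period 2, group 13) vs Sr (period 5, group 2): the stated order agrees with the simple trend.
(B) P (period 3, group 15) vs Cs (period 6, group 1): the stated order agrees with the simple trend.
(C) Xe (period 5, group 18) vs Pb (period 6, group 14): the stated order agrees with the simple trend.
(D) As (period 4, group 15) vs Se (period 4, group 16): the stated order contradicts the simple trend.
The exception is (D): Se (4p⁴) ionizes more easily than half-filled As (4p³).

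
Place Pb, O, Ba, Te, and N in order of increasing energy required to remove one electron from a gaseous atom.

Ba < Pb < Te < O < N

N is in period 2, group 15; O is in period 2, group 16; Te is in period 5, group 16; Ba is in period 6, group 2; Pb is in period 6, group 14.
IE₁ increases left→right with effective nuclear charge and decreases top→bottom as the valence shell moves farther out.
Here both period and group differ, so the two effects have to be weighed against each other.
Pb > Ba: both are in period 6; the period trend gives Pb the larger value.
Te > Pb: both effects reinforce here, so Te is clearly the higher of the two.
O > Te: they share group 16; the group trend gives O the larger value.
N > O: this pair runs against the simple trend — see the exception note.
Note the exception: N has a higher first ionization energy than O, contrary to the simple trend — pairing an electron in O's 2p⁴ costs repulsion energy, so O ionizes more easily than half-filled N (2p³).
Approximate values (kJ/mol): N 1402, O 1314, Te 869, Ba 503, Pb 716.
So from lowest to highest: Ba < Pb < Te < O < N.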